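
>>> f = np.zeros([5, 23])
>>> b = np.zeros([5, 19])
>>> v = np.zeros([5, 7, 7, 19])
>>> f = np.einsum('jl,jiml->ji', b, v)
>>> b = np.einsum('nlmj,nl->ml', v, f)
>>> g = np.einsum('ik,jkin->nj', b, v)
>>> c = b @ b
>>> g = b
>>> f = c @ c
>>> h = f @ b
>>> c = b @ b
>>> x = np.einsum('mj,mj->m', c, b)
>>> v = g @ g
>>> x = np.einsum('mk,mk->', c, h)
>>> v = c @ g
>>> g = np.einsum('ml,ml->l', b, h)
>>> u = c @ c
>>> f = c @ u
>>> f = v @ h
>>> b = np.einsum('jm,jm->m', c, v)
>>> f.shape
(7, 7)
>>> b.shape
(7,)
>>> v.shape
(7, 7)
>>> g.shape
(7,)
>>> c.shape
(7, 7)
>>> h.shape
(7, 7)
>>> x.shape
()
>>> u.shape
(7, 7)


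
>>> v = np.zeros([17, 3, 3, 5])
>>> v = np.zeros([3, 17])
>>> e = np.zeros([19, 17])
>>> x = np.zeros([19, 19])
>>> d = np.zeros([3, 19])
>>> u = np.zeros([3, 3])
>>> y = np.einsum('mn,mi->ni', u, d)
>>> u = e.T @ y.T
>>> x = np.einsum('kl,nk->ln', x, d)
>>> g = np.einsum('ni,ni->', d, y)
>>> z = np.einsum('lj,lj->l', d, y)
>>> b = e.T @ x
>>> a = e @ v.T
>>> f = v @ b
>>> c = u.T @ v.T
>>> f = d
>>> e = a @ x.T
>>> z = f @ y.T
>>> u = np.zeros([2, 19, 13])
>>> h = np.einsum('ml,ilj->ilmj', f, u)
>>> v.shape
(3, 17)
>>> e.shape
(19, 19)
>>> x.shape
(19, 3)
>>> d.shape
(3, 19)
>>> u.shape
(2, 19, 13)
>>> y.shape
(3, 19)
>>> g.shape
()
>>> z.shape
(3, 3)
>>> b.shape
(17, 3)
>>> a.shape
(19, 3)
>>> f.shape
(3, 19)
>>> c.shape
(3, 3)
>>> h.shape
(2, 19, 3, 13)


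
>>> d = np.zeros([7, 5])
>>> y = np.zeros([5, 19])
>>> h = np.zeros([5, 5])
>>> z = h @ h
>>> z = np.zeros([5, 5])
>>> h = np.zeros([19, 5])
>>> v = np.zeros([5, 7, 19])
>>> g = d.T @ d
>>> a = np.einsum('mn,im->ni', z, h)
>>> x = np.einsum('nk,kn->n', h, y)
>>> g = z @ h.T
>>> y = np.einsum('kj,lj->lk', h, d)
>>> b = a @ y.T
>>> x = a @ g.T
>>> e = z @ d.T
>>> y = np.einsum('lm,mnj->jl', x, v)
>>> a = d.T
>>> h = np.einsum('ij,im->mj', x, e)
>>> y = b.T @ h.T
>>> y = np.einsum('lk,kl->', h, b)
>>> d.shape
(7, 5)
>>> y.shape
()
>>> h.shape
(7, 5)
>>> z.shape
(5, 5)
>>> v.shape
(5, 7, 19)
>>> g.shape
(5, 19)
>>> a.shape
(5, 7)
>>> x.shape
(5, 5)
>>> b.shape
(5, 7)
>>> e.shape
(5, 7)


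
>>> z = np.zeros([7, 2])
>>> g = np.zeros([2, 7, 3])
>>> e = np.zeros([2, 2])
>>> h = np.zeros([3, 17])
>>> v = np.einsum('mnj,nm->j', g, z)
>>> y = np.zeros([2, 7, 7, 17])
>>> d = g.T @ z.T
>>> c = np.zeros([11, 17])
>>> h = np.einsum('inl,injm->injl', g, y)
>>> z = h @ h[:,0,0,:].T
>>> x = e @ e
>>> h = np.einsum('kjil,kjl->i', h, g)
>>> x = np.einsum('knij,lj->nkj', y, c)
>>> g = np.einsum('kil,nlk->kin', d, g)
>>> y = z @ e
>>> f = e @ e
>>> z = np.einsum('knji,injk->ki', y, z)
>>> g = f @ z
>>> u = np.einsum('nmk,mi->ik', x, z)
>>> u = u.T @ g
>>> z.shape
(2, 2)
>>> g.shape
(2, 2)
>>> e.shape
(2, 2)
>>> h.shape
(7,)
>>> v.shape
(3,)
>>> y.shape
(2, 7, 7, 2)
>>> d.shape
(3, 7, 7)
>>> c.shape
(11, 17)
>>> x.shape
(7, 2, 17)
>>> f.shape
(2, 2)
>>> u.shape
(17, 2)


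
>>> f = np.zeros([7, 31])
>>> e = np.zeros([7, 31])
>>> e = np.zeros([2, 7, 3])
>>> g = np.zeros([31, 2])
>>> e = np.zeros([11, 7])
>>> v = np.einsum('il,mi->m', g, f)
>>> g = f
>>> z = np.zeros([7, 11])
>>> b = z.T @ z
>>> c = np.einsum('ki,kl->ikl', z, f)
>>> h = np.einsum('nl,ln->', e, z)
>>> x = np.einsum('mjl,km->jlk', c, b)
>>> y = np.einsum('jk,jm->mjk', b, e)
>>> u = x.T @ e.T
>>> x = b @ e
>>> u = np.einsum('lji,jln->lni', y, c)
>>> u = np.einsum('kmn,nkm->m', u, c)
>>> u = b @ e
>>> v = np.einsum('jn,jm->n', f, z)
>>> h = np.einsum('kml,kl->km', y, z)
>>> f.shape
(7, 31)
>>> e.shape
(11, 7)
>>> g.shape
(7, 31)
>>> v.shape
(31,)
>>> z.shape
(7, 11)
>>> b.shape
(11, 11)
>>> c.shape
(11, 7, 31)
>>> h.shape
(7, 11)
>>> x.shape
(11, 7)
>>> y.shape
(7, 11, 11)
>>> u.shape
(11, 7)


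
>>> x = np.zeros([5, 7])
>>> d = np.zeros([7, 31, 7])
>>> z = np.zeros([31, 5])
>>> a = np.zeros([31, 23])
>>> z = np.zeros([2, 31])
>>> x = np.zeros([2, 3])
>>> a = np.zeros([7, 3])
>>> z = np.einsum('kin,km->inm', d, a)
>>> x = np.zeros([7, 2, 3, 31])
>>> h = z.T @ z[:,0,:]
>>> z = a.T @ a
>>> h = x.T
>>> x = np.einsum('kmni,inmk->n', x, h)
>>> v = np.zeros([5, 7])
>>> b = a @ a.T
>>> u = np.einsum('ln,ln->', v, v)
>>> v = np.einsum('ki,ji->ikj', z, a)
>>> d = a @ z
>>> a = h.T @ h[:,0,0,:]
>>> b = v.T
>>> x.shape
(3,)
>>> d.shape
(7, 3)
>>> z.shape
(3, 3)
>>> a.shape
(7, 2, 3, 7)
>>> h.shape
(31, 3, 2, 7)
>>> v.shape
(3, 3, 7)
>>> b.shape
(7, 3, 3)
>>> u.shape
()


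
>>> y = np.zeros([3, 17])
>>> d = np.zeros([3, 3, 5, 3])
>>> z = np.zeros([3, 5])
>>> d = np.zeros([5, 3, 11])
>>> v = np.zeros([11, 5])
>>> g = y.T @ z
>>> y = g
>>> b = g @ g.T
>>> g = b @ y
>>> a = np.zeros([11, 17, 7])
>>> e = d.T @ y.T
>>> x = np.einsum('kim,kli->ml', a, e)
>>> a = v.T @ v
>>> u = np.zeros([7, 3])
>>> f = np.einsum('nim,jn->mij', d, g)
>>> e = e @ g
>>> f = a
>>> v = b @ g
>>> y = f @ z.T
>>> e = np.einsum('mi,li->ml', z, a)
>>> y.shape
(5, 3)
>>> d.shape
(5, 3, 11)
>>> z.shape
(3, 5)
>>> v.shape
(17, 5)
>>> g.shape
(17, 5)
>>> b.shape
(17, 17)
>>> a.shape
(5, 5)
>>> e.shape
(3, 5)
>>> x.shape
(7, 3)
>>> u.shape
(7, 3)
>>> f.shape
(5, 5)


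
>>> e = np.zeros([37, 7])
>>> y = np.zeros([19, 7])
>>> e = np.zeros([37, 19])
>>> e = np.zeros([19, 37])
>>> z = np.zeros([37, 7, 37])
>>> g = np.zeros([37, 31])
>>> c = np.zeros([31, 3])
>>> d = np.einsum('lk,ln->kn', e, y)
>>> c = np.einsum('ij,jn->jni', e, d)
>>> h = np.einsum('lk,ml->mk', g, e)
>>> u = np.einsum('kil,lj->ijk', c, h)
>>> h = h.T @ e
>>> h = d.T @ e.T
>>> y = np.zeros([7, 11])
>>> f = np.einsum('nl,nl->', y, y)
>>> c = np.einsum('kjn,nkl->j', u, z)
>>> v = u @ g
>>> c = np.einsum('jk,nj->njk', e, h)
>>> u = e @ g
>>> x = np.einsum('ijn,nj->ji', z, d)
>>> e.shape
(19, 37)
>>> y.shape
(7, 11)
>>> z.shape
(37, 7, 37)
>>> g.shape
(37, 31)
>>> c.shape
(7, 19, 37)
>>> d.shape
(37, 7)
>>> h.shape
(7, 19)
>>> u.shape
(19, 31)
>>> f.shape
()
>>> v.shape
(7, 31, 31)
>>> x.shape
(7, 37)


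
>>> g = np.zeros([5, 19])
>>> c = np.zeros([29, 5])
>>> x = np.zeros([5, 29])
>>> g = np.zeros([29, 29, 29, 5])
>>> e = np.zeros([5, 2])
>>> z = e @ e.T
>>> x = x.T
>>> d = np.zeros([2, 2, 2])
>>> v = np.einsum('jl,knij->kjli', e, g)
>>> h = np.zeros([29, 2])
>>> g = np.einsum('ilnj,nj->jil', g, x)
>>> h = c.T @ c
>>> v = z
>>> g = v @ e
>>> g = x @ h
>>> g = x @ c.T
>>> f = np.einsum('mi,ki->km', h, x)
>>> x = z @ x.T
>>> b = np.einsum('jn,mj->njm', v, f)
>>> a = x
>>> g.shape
(29, 29)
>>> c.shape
(29, 5)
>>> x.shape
(5, 29)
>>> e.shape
(5, 2)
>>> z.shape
(5, 5)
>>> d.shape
(2, 2, 2)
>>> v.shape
(5, 5)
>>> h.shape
(5, 5)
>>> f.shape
(29, 5)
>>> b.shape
(5, 5, 29)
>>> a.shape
(5, 29)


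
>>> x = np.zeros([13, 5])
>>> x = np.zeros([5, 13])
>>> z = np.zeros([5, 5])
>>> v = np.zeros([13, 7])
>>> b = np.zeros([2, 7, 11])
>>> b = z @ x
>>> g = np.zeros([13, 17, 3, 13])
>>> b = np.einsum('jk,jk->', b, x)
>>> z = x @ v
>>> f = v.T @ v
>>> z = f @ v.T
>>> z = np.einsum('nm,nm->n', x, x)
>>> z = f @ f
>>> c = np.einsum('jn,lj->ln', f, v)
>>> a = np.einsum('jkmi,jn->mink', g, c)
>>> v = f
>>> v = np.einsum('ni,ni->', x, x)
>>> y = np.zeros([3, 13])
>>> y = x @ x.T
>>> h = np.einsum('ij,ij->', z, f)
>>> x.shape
(5, 13)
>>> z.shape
(7, 7)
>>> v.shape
()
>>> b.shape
()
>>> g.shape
(13, 17, 3, 13)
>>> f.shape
(7, 7)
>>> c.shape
(13, 7)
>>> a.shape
(3, 13, 7, 17)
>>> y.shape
(5, 5)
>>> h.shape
()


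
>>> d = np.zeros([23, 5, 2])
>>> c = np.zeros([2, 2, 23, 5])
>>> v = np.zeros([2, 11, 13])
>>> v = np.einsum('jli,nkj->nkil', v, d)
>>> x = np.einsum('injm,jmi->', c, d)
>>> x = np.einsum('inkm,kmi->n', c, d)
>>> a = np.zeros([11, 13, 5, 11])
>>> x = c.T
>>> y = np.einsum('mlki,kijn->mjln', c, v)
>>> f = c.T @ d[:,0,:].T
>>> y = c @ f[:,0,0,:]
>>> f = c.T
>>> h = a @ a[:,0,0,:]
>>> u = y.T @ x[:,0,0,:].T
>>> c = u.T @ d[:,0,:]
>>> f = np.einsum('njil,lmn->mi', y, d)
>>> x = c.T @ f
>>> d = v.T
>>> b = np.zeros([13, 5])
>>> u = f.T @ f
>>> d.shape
(11, 13, 5, 23)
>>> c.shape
(5, 2, 23, 2)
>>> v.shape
(23, 5, 13, 11)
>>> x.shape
(2, 23, 2, 23)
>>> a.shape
(11, 13, 5, 11)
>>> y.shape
(2, 2, 23, 23)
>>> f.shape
(5, 23)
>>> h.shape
(11, 13, 5, 11)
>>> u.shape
(23, 23)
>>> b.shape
(13, 5)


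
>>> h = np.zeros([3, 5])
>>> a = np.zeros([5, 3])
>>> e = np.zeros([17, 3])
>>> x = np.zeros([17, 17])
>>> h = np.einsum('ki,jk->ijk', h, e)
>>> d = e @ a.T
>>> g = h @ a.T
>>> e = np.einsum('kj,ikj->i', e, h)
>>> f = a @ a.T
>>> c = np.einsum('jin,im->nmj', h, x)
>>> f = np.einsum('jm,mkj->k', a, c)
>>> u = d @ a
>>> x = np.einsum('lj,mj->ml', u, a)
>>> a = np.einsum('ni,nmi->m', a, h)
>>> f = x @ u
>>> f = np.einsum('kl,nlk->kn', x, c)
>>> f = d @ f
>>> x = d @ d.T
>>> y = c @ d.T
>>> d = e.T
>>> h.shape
(5, 17, 3)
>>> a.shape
(17,)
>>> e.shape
(5,)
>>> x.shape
(17, 17)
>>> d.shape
(5,)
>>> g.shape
(5, 17, 5)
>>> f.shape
(17, 3)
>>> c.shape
(3, 17, 5)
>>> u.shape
(17, 3)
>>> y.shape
(3, 17, 17)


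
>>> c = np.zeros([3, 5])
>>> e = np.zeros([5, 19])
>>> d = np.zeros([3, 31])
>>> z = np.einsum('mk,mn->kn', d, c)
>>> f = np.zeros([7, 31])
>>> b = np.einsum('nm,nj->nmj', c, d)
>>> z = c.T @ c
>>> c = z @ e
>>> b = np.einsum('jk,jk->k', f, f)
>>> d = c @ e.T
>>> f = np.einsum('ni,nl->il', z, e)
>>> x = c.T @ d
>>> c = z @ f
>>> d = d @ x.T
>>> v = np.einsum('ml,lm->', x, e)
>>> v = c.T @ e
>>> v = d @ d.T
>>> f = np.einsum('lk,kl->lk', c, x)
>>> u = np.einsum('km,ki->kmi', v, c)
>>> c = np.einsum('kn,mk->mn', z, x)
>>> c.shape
(19, 5)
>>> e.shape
(5, 19)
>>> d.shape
(5, 19)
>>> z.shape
(5, 5)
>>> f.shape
(5, 19)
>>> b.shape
(31,)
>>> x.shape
(19, 5)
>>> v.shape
(5, 5)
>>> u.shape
(5, 5, 19)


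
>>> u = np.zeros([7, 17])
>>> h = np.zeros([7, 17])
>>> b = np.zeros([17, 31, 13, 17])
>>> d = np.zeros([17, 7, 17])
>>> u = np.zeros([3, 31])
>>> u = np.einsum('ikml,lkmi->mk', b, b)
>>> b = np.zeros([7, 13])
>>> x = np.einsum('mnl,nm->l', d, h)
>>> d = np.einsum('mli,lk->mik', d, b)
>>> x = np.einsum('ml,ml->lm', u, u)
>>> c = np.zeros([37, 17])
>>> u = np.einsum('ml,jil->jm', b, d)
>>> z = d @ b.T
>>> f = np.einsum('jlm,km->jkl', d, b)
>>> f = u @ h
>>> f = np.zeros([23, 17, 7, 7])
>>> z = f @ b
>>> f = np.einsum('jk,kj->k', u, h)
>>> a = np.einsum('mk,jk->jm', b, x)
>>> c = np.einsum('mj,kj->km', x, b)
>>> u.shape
(17, 7)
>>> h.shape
(7, 17)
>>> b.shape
(7, 13)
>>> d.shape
(17, 17, 13)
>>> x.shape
(31, 13)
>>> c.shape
(7, 31)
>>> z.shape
(23, 17, 7, 13)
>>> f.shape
(7,)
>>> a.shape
(31, 7)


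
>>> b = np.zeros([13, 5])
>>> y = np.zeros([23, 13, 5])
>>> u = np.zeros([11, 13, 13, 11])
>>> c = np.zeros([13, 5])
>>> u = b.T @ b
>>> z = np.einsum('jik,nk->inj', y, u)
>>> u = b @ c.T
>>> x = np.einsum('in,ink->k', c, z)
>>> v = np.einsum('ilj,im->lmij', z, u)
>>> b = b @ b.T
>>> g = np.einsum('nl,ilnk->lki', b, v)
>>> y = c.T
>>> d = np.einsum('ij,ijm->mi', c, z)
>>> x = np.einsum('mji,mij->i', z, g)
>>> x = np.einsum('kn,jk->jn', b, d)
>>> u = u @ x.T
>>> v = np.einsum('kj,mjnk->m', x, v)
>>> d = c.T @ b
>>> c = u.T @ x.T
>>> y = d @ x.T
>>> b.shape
(13, 13)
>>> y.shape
(5, 23)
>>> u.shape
(13, 23)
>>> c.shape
(23, 23)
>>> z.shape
(13, 5, 23)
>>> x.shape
(23, 13)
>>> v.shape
(5,)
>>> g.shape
(13, 23, 5)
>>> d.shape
(5, 13)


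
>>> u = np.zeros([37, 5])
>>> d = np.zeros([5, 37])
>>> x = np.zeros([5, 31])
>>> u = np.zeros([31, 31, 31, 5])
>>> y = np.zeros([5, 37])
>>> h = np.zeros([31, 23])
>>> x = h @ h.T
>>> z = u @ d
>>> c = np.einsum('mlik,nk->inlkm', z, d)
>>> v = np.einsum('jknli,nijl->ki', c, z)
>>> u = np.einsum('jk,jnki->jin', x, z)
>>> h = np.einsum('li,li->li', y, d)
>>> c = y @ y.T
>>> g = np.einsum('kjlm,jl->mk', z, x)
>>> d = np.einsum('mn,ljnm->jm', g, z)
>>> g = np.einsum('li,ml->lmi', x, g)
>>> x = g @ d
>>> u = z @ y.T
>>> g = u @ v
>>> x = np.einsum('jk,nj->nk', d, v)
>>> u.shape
(31, 31, 31, 5)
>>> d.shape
(31, 37)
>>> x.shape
(5, 37)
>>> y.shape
(5, 37)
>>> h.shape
(5, 37)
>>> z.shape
(31, 31, 31, 37)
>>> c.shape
(5, 5)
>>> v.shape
(5, 31)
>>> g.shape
(31, 31, 31, 31)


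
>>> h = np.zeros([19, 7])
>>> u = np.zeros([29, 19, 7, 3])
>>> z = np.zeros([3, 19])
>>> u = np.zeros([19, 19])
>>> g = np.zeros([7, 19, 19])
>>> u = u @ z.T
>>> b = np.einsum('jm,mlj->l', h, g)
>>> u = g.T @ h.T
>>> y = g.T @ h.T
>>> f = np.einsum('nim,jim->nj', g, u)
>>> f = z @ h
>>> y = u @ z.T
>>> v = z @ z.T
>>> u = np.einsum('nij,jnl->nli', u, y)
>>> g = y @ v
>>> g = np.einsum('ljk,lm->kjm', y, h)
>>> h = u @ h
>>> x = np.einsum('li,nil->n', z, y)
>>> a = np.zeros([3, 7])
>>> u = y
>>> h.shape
(19, 3, 7)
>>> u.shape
(19, 19, 3)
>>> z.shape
(3, 19)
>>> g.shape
(3, 19, 7)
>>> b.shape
(19,)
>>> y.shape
(19, 19, 3)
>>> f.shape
(3, 7)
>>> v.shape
(3, 3)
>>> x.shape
(19,)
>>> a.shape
(3, 7)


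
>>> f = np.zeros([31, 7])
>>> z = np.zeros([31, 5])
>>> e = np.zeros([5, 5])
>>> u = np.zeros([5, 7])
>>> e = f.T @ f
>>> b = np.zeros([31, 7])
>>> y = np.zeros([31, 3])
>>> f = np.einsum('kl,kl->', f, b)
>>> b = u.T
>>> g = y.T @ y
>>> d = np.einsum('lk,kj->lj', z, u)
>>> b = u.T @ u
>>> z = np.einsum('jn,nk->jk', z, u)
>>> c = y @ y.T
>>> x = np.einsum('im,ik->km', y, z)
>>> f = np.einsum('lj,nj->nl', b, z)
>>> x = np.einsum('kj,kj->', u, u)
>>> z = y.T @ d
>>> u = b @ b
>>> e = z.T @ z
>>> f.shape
(31, 7)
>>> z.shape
(3, 7)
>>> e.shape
(7, 7)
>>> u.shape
(7, 7)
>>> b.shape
(7, 7)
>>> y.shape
(31, 3)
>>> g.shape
(3, 3)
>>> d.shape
(31, 7)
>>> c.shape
(31, 31)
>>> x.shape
()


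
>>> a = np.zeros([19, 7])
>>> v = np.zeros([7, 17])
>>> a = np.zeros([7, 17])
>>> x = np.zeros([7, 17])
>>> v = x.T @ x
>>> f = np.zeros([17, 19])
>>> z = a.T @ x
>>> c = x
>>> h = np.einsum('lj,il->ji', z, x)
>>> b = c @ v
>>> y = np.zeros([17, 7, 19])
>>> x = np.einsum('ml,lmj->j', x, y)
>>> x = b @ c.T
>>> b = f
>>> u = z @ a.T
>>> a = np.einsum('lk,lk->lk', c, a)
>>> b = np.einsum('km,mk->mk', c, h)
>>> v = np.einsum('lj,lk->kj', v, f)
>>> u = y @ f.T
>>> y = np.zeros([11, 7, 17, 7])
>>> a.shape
(7, 17)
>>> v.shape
(19, 17)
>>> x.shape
(7, 7)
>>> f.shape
(17, 19)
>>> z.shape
(17, 17)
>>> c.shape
(7, 17)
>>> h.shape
(17, 7)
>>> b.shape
(17, 7)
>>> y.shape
(11, 7, 17, 7)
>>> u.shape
(17, 7, 17)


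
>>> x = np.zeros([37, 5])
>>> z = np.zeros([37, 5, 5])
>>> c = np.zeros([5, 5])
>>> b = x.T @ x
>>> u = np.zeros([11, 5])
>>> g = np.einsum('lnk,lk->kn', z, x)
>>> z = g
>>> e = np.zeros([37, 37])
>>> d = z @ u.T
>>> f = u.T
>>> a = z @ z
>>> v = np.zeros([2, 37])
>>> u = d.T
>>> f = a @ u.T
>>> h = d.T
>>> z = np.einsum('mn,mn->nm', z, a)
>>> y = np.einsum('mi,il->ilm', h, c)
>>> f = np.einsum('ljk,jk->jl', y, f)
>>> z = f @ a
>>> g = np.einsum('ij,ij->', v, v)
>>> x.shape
(37, 5)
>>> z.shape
(5, 5)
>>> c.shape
(5, 5)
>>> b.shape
(5, 5)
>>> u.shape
(11, 5)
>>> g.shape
()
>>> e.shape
(37, 37)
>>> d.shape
(5, 11)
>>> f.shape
(5, 5)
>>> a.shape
(5, 5)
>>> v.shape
(2, 37)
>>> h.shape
(11, 5)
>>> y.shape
(5, 5, 11)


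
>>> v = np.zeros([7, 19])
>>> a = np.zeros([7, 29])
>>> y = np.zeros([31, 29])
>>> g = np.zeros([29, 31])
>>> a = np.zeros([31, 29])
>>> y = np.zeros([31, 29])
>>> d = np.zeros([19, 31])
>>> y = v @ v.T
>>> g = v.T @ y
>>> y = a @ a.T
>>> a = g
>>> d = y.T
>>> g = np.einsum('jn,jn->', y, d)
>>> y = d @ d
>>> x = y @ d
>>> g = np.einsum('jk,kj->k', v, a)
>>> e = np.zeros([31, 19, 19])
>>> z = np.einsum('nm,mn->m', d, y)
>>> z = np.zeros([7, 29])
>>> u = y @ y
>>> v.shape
(7, 19)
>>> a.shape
(19, 7)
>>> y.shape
(31, 31)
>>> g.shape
(19,)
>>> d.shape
(31, 31)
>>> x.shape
(31, 31)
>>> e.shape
(31, 19, 19)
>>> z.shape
(7, 29)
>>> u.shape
(31, 31)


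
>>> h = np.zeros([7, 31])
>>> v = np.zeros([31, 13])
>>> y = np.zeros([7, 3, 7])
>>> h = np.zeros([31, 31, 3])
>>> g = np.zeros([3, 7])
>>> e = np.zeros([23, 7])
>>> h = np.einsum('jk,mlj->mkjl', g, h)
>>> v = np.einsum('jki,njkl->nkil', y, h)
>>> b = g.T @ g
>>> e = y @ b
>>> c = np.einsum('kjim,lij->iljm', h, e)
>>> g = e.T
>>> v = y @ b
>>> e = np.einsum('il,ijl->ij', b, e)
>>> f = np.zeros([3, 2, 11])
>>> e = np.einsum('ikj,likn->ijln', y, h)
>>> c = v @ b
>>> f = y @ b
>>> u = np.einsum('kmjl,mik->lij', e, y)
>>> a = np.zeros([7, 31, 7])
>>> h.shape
(31, 7, 3, 31)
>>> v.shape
(7, 3, 7)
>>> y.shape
(7, 3, 7)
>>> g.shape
(7, 3, 7)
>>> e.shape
(7, 7, 31, 31)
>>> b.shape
(7, 7)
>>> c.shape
(7, 3, 7)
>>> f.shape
(7, 3, 7)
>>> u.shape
(31, 3, 31)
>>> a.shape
(7, 31, 7)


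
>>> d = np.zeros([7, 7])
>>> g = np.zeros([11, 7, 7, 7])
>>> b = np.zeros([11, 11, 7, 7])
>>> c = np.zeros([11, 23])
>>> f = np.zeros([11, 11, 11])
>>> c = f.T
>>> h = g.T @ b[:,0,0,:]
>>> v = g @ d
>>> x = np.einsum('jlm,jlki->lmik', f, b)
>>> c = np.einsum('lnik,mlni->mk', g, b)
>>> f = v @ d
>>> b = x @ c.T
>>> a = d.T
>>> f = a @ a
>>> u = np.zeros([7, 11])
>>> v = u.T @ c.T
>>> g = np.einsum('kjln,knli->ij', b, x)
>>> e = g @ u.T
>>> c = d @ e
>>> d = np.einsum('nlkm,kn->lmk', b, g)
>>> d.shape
(11, 11, 7)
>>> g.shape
(7, 11)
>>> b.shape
(11, 11, 7, 11)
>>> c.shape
(7, 7)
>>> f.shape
(7, 7)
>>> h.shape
(7, 7, 7, 7)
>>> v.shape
(11, 11)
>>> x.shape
(11, 11, 7, 7)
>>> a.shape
(7, 7)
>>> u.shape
(7, 11)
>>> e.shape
(7, 7)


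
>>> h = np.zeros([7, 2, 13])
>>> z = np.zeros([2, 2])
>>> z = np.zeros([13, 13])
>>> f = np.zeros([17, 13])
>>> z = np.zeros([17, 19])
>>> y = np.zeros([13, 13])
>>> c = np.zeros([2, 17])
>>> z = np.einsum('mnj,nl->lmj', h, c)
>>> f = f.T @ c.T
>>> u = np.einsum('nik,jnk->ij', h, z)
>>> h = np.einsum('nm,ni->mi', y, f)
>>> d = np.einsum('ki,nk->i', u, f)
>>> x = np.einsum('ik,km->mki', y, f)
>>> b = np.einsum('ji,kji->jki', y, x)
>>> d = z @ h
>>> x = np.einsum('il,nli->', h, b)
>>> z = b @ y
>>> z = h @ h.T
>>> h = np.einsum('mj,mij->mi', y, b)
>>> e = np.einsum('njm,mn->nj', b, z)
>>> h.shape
(13, 2)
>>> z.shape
(13, 13)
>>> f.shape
(13, 2)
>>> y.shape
(13, 13)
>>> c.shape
(2, 17)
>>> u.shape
(2, 17)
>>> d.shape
(17, 7, 2)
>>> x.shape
()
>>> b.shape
(13, 2, 13)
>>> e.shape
(13, 2)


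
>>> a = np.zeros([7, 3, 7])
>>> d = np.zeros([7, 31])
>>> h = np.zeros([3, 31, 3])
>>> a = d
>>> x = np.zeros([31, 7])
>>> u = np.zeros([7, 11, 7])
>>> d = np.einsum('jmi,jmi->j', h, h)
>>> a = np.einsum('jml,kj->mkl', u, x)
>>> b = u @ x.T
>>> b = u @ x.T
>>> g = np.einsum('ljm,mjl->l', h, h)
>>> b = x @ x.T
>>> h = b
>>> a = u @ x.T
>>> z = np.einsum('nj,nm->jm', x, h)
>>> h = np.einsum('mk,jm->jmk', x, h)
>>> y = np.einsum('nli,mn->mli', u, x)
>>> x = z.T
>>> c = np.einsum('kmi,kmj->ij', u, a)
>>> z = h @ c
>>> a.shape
(7, 11, 31)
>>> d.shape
(3,)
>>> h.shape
(31, 31, 7)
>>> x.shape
(31, 7)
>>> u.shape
(7, 11, 7)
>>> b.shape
(31, 31)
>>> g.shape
(3,)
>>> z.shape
(31, 31, 31)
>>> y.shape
(31, 11, 7)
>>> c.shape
(7, 31)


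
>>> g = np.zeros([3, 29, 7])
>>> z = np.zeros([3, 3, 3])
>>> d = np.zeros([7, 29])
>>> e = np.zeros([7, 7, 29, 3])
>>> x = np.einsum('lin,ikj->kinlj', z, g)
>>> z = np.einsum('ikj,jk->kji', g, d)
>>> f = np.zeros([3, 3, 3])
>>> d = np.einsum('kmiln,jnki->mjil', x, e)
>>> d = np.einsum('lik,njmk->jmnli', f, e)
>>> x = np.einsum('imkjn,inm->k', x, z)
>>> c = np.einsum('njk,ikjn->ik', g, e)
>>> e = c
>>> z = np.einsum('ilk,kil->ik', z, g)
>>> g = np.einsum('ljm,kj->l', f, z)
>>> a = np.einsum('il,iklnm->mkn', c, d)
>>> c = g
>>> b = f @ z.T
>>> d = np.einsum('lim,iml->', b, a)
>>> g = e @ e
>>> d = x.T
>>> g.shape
(7, 7)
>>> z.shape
(29, 3)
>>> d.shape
(3,)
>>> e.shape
(7, 7)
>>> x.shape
(3,)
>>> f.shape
(3, 3, 3)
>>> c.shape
(3,)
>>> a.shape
(3, 29, 3)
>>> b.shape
(3, 3, 29)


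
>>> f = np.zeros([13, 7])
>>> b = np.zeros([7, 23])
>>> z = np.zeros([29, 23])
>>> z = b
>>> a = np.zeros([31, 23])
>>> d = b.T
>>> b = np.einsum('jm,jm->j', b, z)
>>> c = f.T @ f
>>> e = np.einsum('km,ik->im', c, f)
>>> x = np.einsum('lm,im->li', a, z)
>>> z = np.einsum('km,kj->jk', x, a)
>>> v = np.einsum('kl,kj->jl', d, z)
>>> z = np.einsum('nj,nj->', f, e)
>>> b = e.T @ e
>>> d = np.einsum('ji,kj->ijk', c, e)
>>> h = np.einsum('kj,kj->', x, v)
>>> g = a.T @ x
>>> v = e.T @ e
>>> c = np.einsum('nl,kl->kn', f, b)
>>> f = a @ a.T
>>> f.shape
(31, 31)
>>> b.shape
(7, 7)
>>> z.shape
()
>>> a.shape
(31, 23)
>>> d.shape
(7, 7, 13)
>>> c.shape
(7, 13)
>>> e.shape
(13, 7)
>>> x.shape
(31, 7)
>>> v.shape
(7, 7)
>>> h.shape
()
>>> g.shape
(23, 7)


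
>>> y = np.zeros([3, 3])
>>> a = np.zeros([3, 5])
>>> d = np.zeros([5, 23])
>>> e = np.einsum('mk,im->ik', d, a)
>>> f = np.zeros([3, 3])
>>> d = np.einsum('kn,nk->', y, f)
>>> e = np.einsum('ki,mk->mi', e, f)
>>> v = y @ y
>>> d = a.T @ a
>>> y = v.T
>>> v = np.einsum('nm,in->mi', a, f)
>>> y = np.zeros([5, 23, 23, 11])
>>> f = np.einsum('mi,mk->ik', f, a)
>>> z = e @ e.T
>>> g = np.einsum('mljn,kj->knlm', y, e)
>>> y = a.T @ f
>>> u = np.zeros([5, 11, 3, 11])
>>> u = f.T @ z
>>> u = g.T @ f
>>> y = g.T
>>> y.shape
(5, 23, 11, 3)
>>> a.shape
(3, 5)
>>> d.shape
(5, 5)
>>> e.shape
(3, 23)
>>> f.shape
(3, 5)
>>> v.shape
(5, 3)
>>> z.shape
(3, 3)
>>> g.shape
(3, 11, 23, 5)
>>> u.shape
(5, 23, 11, 5)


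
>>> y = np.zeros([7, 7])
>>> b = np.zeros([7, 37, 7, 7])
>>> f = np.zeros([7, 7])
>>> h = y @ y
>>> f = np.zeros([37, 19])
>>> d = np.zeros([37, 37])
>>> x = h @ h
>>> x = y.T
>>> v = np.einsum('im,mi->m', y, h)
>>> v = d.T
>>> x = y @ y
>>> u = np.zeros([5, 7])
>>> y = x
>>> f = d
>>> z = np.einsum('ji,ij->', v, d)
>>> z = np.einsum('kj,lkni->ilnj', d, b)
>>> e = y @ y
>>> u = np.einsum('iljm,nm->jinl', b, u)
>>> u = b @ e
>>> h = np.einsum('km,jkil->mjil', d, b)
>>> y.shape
(7, 7)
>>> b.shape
(7, 37, 7, 7)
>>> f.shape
(37, 37)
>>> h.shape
(37, 7, 7, 7)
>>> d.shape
(37, 37)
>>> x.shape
(7, 7)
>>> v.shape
(37, 37)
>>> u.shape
(7, 37, 7, 7)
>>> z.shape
(7, 7, 7, 37)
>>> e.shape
(7, 7)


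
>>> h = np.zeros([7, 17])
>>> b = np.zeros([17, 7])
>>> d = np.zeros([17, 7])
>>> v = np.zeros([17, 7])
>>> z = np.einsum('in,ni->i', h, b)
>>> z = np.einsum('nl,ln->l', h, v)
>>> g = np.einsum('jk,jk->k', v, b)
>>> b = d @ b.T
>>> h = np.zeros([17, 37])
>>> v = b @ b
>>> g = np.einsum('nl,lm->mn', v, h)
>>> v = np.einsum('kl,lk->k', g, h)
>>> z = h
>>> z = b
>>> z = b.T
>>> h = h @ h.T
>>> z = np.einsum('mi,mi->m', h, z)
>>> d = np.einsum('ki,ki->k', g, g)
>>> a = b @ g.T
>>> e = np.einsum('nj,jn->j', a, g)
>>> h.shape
(17, 17)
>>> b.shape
(17, 17)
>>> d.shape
(37,)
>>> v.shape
(37,)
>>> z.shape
(17,)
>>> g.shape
(37, 17)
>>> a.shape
(17, 37)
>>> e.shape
(37,)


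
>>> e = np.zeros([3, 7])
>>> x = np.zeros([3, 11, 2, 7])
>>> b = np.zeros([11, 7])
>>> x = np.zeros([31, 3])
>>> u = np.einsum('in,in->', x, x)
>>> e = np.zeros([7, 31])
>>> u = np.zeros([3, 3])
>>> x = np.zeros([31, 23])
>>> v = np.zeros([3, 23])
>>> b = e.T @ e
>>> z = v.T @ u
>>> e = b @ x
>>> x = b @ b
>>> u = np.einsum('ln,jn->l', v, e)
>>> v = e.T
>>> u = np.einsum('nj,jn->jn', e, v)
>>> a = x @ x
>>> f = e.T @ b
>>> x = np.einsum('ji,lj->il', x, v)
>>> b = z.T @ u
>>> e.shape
(31, 23)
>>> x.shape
(31, 23)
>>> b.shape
(3, 31)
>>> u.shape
(23, 31)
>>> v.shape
(23, 31)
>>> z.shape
(23, 3)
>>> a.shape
(31, 31)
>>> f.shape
(23, 31)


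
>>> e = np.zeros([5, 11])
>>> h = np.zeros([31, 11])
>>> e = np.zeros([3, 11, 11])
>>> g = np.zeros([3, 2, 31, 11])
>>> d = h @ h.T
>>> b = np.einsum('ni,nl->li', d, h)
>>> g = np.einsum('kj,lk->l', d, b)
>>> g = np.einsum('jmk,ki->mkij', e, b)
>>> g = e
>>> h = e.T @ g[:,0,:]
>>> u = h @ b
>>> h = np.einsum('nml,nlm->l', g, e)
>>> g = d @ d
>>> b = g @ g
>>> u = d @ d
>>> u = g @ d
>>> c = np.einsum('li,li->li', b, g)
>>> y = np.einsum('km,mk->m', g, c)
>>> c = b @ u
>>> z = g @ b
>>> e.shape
(3, 11, 11)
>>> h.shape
(11,)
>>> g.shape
(31, 31)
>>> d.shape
(31, 31)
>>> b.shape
(31, 31)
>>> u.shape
(31, 31)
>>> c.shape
(31, 31)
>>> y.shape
(31,)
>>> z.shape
(31, 31)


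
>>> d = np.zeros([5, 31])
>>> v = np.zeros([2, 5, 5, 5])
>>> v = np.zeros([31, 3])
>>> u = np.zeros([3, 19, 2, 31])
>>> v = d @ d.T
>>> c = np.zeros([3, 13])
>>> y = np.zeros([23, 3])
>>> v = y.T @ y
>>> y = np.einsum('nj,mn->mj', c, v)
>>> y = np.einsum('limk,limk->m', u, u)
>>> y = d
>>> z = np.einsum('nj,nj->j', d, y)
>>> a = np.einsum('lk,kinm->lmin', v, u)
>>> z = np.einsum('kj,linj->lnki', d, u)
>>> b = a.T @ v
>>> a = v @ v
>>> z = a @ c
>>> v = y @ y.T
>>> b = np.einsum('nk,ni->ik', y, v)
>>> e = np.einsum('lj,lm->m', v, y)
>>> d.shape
(5, 31)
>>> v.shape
(5, 5)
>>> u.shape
(3, 19, 2, 31)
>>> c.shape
(3, 13)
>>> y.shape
(5, 31)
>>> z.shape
(3, 13)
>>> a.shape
(3, 3)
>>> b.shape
(5, 31)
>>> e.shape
(31,)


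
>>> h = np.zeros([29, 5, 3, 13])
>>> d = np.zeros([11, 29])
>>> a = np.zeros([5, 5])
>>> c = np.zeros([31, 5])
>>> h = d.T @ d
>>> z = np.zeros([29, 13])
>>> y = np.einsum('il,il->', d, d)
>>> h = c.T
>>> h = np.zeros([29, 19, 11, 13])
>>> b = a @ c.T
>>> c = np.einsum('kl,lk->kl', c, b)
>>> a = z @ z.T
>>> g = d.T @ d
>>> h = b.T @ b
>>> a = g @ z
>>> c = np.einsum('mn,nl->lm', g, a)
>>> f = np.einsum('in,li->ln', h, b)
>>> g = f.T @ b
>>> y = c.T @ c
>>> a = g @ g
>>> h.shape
(31, 31)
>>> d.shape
(11, 29)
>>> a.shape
(31, 31)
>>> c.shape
(13, 29)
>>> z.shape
(29, 13)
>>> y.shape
(29, 29)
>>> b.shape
(5, 31)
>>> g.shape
(31, 31)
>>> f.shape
(5, 31)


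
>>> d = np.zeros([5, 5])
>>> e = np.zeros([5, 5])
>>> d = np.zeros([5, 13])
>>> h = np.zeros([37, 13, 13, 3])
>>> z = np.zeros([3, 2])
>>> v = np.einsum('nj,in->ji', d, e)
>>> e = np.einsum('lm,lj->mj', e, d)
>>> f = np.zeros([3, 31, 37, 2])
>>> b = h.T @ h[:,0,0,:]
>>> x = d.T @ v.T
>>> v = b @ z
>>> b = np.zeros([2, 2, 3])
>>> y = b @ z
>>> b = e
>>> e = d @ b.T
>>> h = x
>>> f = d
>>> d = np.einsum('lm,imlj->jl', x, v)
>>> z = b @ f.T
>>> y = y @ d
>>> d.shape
(2, 13)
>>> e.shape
(5, 5)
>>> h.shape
(13, 13)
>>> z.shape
(5, 5)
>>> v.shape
(3, 13, 13, 2)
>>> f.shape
(5, 13)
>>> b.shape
(5, 13)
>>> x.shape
(13, 13)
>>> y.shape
(2, 2, 13)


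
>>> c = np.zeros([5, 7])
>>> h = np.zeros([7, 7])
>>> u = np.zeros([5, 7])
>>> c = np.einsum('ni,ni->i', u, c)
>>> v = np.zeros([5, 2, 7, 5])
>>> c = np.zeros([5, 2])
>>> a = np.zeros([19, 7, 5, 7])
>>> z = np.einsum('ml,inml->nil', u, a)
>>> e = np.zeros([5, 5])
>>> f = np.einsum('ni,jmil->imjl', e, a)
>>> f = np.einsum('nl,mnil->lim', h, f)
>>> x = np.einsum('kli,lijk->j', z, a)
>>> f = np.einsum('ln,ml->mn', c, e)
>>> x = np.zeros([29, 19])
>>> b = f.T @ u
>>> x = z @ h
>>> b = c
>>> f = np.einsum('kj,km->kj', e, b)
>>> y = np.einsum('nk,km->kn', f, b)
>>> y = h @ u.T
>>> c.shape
(5, 2)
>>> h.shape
(7, 7)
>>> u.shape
(5, 7)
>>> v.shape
(5, 2, 7, 5)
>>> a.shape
(19, 7, 5, 7)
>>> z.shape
(7, 19, 7)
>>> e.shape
(5, 5)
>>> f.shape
(5, 5)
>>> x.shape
(7, 19, 7)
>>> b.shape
(5, 2)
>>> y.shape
(7, 5)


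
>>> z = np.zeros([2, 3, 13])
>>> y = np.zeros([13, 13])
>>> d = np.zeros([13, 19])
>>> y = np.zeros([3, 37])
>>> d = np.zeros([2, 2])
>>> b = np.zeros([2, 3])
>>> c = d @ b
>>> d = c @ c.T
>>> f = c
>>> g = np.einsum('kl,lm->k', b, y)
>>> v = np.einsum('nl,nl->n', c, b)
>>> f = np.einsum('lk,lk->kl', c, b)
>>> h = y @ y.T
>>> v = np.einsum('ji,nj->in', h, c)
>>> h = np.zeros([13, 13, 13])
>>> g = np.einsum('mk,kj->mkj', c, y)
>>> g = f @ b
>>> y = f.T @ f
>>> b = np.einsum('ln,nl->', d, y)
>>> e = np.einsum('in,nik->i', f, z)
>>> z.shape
(2, 3, 13)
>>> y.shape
(2, 2)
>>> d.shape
(2, 2)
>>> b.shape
()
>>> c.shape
(2, 3)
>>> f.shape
(3, 2)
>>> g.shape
(3, 3)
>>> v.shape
(3, 2)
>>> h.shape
(13, 13, 13)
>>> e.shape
(3,)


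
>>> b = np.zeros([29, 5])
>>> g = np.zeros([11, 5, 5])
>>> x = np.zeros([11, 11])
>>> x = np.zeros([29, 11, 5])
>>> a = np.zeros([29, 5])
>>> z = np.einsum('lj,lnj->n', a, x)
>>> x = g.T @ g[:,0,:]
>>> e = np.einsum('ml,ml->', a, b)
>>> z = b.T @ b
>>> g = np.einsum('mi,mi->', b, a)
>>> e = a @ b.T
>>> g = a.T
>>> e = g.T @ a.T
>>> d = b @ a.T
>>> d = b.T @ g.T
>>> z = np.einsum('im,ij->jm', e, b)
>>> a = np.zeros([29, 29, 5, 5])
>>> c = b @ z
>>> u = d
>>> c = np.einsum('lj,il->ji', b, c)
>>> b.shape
(29, 5)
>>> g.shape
(5, 29)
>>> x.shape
(5, 5, 5)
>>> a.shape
(29, 29, 5, 5)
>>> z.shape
(5, 29)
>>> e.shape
(29, 29)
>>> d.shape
(5, 5)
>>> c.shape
(5, 29)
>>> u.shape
(5, 5)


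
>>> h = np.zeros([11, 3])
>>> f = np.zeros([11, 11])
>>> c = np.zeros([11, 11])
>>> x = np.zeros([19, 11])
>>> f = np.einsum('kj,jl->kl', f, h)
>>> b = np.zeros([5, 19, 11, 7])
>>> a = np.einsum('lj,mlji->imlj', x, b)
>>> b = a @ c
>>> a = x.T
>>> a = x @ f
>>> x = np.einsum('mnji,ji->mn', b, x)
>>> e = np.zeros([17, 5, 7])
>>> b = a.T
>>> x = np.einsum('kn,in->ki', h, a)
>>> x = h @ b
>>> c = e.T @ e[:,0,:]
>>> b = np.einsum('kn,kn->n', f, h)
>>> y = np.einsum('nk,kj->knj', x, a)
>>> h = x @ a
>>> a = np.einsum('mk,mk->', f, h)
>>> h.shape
(11, 3)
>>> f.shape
(11, 3)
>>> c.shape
(7, 5, 7)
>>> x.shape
(11, 19)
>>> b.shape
(3,)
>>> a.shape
()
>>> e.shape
(17, 5, 7)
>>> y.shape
(19, 11, 3)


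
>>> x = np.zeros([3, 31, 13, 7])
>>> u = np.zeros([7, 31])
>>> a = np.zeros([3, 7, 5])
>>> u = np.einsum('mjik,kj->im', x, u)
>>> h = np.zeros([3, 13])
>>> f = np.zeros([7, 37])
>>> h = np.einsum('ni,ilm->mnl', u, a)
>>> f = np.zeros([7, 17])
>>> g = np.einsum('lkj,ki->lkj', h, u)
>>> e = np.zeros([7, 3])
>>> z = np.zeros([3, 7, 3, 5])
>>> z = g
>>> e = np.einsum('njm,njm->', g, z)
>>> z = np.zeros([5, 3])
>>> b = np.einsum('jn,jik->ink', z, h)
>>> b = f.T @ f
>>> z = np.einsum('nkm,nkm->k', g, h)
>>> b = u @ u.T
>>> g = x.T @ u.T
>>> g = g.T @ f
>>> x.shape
(3, 31, 13, 7)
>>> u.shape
(13, 3)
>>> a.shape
(3, 7, 5)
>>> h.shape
(5, 13, 7)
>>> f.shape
(7, 17)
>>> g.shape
(13, 31, 13, 17)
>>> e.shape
()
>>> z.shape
(13,)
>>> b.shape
(13, 13)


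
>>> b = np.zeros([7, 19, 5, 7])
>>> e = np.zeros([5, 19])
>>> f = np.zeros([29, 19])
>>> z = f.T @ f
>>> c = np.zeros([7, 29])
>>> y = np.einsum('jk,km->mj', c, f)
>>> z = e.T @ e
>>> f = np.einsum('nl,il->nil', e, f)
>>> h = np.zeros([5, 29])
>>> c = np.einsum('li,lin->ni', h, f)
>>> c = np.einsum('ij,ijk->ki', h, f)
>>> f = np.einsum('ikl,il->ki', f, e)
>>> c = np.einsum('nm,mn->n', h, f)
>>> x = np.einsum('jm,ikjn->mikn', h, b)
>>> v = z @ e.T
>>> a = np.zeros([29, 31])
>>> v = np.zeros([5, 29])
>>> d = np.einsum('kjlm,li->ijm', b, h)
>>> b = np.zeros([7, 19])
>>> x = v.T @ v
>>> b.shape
(7, 19)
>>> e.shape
(5, 19)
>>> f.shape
(29, 5)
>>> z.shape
(19, 19)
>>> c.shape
(5,)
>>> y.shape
(19, 7)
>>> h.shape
(5, 29)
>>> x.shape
(29, 29)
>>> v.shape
(5, 29)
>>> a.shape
(29, 31)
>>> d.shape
(29, 19, 7)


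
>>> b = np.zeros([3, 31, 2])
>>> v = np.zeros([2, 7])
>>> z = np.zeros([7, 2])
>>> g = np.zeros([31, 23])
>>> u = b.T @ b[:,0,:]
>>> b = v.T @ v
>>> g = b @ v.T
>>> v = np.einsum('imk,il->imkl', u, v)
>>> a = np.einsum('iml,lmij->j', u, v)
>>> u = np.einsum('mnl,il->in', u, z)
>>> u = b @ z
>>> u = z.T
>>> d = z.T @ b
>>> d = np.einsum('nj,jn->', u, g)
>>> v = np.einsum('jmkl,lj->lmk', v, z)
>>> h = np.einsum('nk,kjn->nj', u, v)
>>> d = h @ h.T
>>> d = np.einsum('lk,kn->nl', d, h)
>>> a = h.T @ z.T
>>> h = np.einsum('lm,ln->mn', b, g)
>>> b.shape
(7, 7)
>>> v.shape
(7, 31, 2)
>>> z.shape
(7, 2)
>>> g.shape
(7, 2)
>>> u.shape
(2, 7)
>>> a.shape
(31, 7)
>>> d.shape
(31, 2)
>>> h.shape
(7, 2)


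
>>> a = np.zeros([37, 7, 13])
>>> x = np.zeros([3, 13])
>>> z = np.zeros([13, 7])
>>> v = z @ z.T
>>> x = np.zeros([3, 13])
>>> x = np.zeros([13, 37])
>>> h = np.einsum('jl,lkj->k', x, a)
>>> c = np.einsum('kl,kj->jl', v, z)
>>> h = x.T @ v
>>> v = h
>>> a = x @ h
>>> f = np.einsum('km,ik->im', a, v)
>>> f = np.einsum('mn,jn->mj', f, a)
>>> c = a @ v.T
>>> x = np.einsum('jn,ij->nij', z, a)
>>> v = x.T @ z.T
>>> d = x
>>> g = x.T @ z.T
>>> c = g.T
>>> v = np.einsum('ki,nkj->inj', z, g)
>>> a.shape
(13, 13)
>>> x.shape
(7, 13, 13)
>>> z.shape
(13, 7)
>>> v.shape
(7, 13, 13)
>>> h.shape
(37, 13)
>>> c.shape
(13, 13, 13)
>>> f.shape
(37, 13)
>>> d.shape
(7, 13, 13)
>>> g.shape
(13, 13, 13)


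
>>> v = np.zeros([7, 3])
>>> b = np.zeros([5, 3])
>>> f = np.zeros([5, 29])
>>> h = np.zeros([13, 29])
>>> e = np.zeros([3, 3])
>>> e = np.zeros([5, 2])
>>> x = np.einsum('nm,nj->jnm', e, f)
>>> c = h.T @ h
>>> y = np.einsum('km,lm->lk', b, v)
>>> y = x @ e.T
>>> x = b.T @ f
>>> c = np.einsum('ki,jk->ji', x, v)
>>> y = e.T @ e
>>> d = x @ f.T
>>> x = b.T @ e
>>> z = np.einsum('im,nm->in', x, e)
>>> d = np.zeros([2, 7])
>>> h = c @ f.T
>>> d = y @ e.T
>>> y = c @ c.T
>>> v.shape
(7, 3)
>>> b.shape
(5, 3)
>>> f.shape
(5, 29)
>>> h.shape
(7, 5)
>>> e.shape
(5, 2)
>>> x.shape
(3, 2)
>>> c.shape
(7, 29)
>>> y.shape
(7, 7)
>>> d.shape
(2, 5)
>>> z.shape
(3, 5)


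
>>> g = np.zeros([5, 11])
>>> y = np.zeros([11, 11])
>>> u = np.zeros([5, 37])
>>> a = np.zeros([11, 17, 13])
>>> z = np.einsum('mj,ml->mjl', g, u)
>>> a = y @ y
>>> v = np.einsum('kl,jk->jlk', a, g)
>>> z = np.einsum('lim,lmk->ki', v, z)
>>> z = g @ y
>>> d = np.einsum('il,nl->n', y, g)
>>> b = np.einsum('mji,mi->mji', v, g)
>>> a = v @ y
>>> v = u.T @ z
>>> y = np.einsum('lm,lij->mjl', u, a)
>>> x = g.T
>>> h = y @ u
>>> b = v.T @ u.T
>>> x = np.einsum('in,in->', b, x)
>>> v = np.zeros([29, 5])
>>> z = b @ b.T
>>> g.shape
(5, 11)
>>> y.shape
(37, 11, 5)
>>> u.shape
(5, 37)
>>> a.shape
(5, 11, 11)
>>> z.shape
(11, 11)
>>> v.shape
(29, 5)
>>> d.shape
(5,)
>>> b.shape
(11, 5)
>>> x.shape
()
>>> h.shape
(37, 11, 37)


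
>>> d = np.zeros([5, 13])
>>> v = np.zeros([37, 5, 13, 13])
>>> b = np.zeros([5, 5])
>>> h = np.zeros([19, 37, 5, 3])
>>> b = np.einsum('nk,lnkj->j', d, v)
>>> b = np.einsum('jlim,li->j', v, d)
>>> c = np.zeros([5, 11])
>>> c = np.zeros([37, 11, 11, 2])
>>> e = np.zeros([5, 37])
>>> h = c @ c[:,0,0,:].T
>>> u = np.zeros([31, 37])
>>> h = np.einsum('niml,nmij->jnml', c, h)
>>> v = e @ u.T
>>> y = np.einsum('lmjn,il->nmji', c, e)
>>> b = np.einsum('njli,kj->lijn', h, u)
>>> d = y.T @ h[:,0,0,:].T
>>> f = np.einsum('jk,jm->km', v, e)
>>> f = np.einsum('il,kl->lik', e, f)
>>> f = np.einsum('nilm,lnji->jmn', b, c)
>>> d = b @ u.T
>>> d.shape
(11, 2, 37, 31)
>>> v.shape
(5, 31)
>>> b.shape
(11, 2, 37, 37)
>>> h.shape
(37, 37, 11, 2)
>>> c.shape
(37, 11, 11, 2)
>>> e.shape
(5, 37)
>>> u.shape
(31, 37)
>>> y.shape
(2, 11, 11, 5)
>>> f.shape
(11, 37, 11)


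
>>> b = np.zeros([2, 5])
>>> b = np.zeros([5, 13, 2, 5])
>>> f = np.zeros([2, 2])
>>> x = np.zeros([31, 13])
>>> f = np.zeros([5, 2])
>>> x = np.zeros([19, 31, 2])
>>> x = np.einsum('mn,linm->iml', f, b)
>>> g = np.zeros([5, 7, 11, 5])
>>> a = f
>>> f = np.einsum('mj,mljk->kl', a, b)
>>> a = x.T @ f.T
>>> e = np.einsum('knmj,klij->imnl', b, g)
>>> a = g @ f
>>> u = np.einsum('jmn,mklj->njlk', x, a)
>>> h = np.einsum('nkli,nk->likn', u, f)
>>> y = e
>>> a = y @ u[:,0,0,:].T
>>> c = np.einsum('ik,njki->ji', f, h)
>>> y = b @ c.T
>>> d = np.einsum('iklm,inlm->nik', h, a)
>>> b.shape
(5, 13, 2, 5)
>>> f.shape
(5, 13)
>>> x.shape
(13, 5, 5)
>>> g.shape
(5, 7, 11, 5)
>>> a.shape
(11, 2, 13, 5)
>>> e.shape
(11, 2, 13, 7)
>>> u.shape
(5, 13, 11, 7)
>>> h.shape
(11, 7, 13, 5)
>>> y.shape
(5, 13, 2, 7)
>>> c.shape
(7, 5)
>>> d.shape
(2, 11, 7)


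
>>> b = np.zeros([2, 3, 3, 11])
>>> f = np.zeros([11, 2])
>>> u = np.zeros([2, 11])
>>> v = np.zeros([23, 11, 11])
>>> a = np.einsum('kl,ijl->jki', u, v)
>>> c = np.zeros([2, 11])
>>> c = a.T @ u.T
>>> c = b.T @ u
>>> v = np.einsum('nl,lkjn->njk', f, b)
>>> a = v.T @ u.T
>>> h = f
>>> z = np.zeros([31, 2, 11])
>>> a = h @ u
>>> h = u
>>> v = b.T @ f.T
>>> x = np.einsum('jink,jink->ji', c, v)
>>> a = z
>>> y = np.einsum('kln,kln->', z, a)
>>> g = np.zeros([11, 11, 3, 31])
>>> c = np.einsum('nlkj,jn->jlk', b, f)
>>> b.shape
(2, 3, 3, 11)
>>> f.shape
(11, 2)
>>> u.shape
(2, 11)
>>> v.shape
(11, 3, 3, 11)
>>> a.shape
(31, 2, 11)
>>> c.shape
(11, 3, 3)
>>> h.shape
(2, 11)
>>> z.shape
(31, 2, 11)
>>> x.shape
(11, 3)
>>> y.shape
()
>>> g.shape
(11, 11, 3, 31)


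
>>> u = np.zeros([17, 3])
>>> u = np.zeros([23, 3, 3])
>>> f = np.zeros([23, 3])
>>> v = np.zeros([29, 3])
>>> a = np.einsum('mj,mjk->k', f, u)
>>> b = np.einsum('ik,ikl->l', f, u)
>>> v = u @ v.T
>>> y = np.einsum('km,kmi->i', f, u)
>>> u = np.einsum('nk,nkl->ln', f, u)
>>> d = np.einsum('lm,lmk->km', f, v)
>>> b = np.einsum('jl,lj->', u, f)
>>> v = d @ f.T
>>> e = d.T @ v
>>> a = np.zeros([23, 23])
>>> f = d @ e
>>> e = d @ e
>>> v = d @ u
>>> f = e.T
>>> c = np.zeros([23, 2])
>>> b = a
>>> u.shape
(3, 23)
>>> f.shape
(23, 29)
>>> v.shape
(29, 23)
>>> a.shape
(23, 23)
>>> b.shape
(23, 23)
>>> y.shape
(3,)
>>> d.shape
(29, 3)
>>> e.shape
(29, 23)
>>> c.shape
(23, 2)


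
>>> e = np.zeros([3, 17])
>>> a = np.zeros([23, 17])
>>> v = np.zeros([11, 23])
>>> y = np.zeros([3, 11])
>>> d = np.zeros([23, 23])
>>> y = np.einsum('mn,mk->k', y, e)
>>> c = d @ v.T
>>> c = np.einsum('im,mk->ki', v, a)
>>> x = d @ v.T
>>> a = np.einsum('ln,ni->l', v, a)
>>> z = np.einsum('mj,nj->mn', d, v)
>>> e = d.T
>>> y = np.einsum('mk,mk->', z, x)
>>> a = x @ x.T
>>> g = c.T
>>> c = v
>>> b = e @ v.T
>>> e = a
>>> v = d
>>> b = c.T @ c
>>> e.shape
(23, 23)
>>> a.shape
(23, 23)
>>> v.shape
(23, 23)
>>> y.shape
()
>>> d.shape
(23, 23)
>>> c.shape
(11, 23)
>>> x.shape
(23, 11)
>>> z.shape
(23, 11)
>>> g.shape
(11, 17)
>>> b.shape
(23, 23)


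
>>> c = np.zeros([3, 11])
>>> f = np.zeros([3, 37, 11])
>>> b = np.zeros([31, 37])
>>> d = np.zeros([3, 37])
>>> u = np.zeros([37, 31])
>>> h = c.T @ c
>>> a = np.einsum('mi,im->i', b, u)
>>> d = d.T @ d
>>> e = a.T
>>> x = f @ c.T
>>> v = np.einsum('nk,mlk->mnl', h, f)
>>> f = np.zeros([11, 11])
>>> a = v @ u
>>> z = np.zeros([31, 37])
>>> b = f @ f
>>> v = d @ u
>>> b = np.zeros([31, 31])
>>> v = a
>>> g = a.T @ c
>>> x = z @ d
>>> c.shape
(3, 11)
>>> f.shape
(11, 11)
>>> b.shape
(31, 31)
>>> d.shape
(37, 37)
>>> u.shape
(37, 31)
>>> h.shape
(11, 11)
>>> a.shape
(3, 11, 31)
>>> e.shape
(37,)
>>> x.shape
(31, 37)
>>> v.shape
(3, 11, 31)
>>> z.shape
(31, 37)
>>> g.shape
(31, 11, 11)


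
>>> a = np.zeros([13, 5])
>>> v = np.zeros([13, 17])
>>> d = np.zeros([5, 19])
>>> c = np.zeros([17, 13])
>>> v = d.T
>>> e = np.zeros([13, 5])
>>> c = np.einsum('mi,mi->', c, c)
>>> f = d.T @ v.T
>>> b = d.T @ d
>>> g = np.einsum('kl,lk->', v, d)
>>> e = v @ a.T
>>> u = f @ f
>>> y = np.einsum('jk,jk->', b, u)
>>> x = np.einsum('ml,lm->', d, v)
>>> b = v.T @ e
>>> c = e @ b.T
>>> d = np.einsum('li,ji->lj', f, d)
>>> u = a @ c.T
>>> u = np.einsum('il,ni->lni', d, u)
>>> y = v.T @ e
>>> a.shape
(13, 5)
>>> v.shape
(19, 5)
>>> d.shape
(19, 5)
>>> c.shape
(19, 5)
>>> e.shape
(19, 13)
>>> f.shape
(19, 19)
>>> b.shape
(5, 13)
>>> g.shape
()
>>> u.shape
(5, 13, 19)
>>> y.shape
(5, 13)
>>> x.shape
()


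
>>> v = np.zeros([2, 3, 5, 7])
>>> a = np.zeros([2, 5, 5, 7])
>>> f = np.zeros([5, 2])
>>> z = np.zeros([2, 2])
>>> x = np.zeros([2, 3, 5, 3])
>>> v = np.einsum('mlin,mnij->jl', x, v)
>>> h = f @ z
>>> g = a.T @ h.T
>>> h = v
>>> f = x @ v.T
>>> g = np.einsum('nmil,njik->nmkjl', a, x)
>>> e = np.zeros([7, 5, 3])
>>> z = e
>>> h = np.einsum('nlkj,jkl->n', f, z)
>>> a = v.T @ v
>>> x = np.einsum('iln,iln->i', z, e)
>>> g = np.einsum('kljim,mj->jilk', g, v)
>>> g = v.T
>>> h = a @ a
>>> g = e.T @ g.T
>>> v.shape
(7, 3)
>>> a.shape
(3, 3)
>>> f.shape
(2, 3, 5, 7)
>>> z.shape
(7, 5, 3)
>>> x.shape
(7,)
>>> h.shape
(3, 3)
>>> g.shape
(3, 5, 3)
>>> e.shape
(7, 5, 3)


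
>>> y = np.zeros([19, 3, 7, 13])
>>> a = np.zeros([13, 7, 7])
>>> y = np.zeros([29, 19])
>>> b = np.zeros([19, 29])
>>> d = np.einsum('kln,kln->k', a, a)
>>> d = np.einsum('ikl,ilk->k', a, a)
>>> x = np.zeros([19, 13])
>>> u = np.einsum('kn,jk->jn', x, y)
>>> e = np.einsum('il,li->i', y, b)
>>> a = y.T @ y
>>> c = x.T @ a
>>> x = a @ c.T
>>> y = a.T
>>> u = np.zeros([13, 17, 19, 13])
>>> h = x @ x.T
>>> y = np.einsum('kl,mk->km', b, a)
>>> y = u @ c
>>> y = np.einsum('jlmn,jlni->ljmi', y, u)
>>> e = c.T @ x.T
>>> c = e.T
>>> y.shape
(17, 13, 19, 13)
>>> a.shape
(19, 19)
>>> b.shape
(19, 29)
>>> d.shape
(7,)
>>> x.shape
(19, 13)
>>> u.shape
(13, 17, 19, 13)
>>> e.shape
(19, 19)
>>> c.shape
(19, 19)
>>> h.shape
(19, 19)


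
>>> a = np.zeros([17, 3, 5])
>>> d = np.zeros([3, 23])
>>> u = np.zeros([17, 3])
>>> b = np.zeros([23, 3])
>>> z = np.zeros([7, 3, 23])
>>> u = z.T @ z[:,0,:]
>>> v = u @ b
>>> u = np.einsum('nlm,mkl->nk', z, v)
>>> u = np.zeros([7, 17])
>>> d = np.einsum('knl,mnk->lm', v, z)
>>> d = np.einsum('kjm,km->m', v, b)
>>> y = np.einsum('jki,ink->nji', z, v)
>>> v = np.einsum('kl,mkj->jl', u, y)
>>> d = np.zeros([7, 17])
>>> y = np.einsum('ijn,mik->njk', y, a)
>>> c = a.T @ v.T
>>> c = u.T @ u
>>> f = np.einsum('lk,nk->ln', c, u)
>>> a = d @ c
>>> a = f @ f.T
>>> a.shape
(17, 17)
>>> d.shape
(7, 17)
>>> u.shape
(7, 17)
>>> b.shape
(23, 3)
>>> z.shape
(7, 3, 23)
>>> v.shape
(23, 17)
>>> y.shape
(23, 7, 5)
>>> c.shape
(17, 17)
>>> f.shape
(17, 7)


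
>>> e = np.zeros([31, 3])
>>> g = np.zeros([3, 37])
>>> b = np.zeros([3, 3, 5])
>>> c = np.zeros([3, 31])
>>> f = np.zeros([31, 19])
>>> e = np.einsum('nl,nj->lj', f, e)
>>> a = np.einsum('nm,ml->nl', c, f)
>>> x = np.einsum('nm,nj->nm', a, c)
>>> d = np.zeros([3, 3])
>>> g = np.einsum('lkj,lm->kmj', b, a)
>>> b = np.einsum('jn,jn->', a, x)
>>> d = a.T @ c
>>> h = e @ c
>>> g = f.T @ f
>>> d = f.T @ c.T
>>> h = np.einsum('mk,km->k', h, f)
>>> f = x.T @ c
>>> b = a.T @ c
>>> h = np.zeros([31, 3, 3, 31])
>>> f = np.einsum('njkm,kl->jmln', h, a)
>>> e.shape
(19, 3)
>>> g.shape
(19, 19)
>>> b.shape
(19, 31)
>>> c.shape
(3, 31)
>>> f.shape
(3, 31, 19, 31)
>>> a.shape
(3, 19)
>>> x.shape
(3, 19)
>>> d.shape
(19, 3)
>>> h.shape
(31, 3, 3, 31)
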